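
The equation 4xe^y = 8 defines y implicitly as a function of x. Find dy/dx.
Apply d/dx to both sides, remembering that y depends on x. Each occurrence of y therefore brings in a y' = dy/dx via the chain rule.

With F(x, y) equal to the left-hand side minus the right, differentiate F term by term:
  d/dx[4x·e^(y)] = 4x·y'·e^(y) + 4e^(y)
  d/dx[-8] = 0
Adding these up, d/dx[F] = 0 becomes
  (4e^(y)) + (4x·e^(y))·y' = 0,
so isolating y',
  dy/dx = -(4e^(y))/(4x·e^(y)) = -1/x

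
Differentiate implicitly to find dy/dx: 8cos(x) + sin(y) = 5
Differentiate the relation implicitly: treat y = y(x) and apply the chain rule, so every y-derivative picks up a y' = dy/dx factor.

With everything moved to the left-hand side, differentiate term by term:
  d/dx[sin(y)] = y'·cos(y)
  d/dx[8cos(x)] = -8sin(x)
  d/dx[-5] = 0

Separating the contributions that come from x directly and those that come through y:
  without y':      -8sin(x)
  multiplying y':  cos(y)

so (-8sin(x)) + (cos(y))·y' = 0, and therefore
  dy/dx = -(-8sin(x))/(cos(y)) = 8sin(x)/cos(y)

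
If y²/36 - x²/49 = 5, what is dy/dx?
Apply d/dx to both sides, remembering that y depends on x. Each occurrence of y therefore brings in a y' = dy/dx via the chain rule.

With F(x, y) equal to the left-hand side minus the right, differentiate F term by term:
  d/dx[-x^2/49] = -2x/49
  d/dx[y^2/36] = y·y'/18
  d/dx[-5] = 0
Adding these up, d/dx[F] = 0 becomes
  (-2x/49) + (y/18)·y' = 0,
so isolating y',
  dy/dx = -(-2x/49)/(y/18) = 36x/(49y)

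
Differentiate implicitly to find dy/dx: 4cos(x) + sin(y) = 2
Differentiate the relation implicitly: treat y = y(x) and apply the chain rule, so every y-derivative picks up a y' = dy/dx factor.

With everything moved to the left-hand side, differentiate term by term:
  d/dx[sin(y)] = y'·cos(y)
  d/dx[4cos(x)] = -4sin(x)
  d/dx[-2] = 0

Separating the contributions that come from x directly and those that come through y:
  without y':      -4sin(x)
  multiplying y':  cos(y)

so (-4sin(x)) + (cos(y))·y' = 0, and therefore
  dy/dx = -(-4sin(x))/(cos(y)) = 4sin(x)/cos(y)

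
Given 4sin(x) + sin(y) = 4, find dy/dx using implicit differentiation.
Take d/dx of both sides. Since y is implicitly a function of x, the chain rule attaches a y' = dy/dx factor whenever we differentiate through y.

Set F(x, y) = (left side) − (right side), so the curve is F = 0. Differentiating each term of F:
  d/dx[4sin(x)] = 4cos(x)
  d/dx[sin(y)] = y'·cos(y)
  d/dx[-4] = 0

Collecting, the y'-free part is the partial derivative in x and the y' coefficient is the partial derivative in y:
  ∂F/∂x = 4cos(x)
  ∂F/∂y = cos(y)

so d/dx[F(x, y(x))] = ∂F/∂x + (∂F/∂y)·y' = 0. Rearranging,
  dy/dx = -(∂F/∂x)/(∂F/∂y) = -(4cos(x))/(cos(y)) = -4cos(x)/cos(y)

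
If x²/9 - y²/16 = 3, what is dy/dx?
Differentiate both sides with respect to x, treating y as y(x). By the chain rule, any term containing y contributes a factor of y' = dy/dx when we differentiate it.

Move every term to one side and write the relation as F(x, y) = 0. Term by term,
  d/dx[x^2/9] = 2x/9
  d/dx[-y^2/16] = -y·y'/8
  d/dx[-3] = 0

The pieces without y' make up ∂F/∂x and the coefficient of y' is ∂F/∂y:
  ∂F/∂x = 2x/9,
  ∂F/∂y = -y/8.

Since d/dx[F] = ∂F/∂x + (∂F/∂y)·y' = 0, solve for y':
  (∂F/∂y)·y' = -∂F/∂x
  dy/dx = -(∂F/∂x)/(∂F/∂y) = -(2x/9)/(-y/8) = 16x/(9y)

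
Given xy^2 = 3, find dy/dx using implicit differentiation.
Differentiate both sides with respect to x, treating y as y(x). By the chain rule, any term containing y contributes a factor of y' = dy/dx when we differentiate it.

Move every term to one side and write the relation as F(x, y) = 0. Term by term,
  d/dx[xy^2] = 2xy·y' + y^2
  d/dx[-3] = 0

The pieces without y' make up ∂F/∂x and the coefficient of y' is ∂F/∂y:
  ∂F/∂x = y^2,
  ∂F/∂y = 2xy.

Since d/dx[F] = ∂F/∂x + (∂F/∂y)·y' = 0, solve for y':
  (∂F/∂y)·y' = -∂F/∂x
  dy/dx = -(∂F/∂x)/(∂F/∂y) = -(y^2)/(2xy) = -y/(2x)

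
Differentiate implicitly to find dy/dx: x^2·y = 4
Take d/dx of both sides. Since y is implicitly a function of x, the chain rule attaches a y' = dy/dx factor whenever we differentiate through y.

Set F(x, y) = (left side) − (right side), so the curve is F = 0. Differentiating each term of F:
  d/dx[x^2y] = x^2·y' + 2xy
  d/dx[-4] = 0

Collecting, the y'-free part is the partial derivative in x and the y' coefficient is the partial derivative in y:
  ∂F/∂x = 2xy
  ∂F/∂y = x^2

so d/dx[F(x, y(x))] = ∂F/∂x + (∂F/∂y)·y' = 0. Rearranging,
  dy/dx = -(∂F/∂x)/(∂F/∂y) = -(2xy)/(x^2) = -2y/x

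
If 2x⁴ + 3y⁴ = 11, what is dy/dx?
Take d/dx of both sides. Since y is implicitly a function of x, the chain rule attaches a y' = dy/dx factor whenever we differentiate through y.

Set F(x, y) = (left side) − (right side), so the curve is F = 0. Differentiating each term of F:
  d/dx[2x^4] = 8x^3
  d/dx[3y^4] = 12y^3·y'
  d/dx[-11] = 0

Collecting, the y'-free part is the partial derivative in x and the y' coefficient is the partial derivative in y:
  ∂F/∂x = 8x^3
  ∂F/∂y = 12y^3

so d/dx[F(x, y(x))] = ∂F/∂x + (∂F/∂y)·y' = 0. Rearranging,
  dy/dx = -(∂F/∂x)/(∂F/∂y) = -(8x^3)/(12y^3) = -2x^3/(3y^3)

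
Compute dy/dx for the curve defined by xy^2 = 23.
Differentiate both sides with respect to x, treating y as y(x). By the chain rule, any term containing y contributes a factor of y' = dy/dx when we differentiate it.

Move every term to one side and write the relation as F(x, y) = 0. Term by term,
  d/dx[xy^2] = 2xy·y' + y^2
  d/dx[-23] = 0

The pieces without y' make up ∂F/∂x and the coefficient of y' is ∂F/∂y:
  ∂F/∂x = y^2,
  ∂F/∂y = 2xy.

Since d/dx[F] = ∂F/∂x + (∂F/∂y)·y' = 0, solve for y':
  (∂F/∂y)·y' = -∂F/∂x
  dy/dx = -(∂F/∂x)/(∂F/∂y) = -(y^2)/(2xy) = -y/(2x)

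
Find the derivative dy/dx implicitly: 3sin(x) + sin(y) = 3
Take d/dx of both sides. Since y is implicitly a function of x, the chain rule attaches a y' = dy/dx factor whenever we differentiate through y.

Set F(x, y) = (left side) − (right side), so the curve is F = 0. Differentiating each term of F:
  d/dx[3sin(x)] = 3cos(x)
  d/dx[sin(y)] = y'·cos(y)
  d/dx[-3] = 0

Collecting, the y'-free part is the partial derivative in x and the y' coefficient is the partial derivative in y:
  ∂F/∂x = 3cos(x)
  ∂F/∂y = cos(y)

so d/dx[F(x, y(x))] = ∂F/∂x + (∂F/∂y)·y' = 0. Rearranging,
  dy/dx = -(∂F/∂x)/(∂F/∂y) = -(3cos(x))/(cos(y)) = -3cos(x)/cos(y)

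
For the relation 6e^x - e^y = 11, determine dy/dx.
Take d/dx of both sides. Since y is implicitly a function of x, the chain rule attaches a y' = dy/dx factor whenever we differentiate through y.

Set F(x, y) = (left side) − (right side), so the curve is F = 0. Differentiating each term of F:
  d/dx[6e^(x)] = 6e^(x)
  d/dx[-e^(y)] = -y'·e^(y)
  d/dx[-11] = 0

Collecting, the y'-free part is the partial derivative in x and the y' coefficient is the partial derivative in y:
  ∂F/∂x = 6e^(x)
  ∂F/∂y = -e^(y)

so d/dx[F(x, y(x))] = ∂F/∂x + (∂F/∂y)·y' = 0. Rearranging,
  dy/dx = -(∂F/∂x)/(∂F/∂y) = -(6e^(x))/(-e^(y)) = 6e^(x - y)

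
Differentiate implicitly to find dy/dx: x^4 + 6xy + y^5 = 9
Differentiate the relation implicitly: treat y = y(x) and apply the chain rule, so every y-derivative picks up a y' = dy/dx factor.

With everything moved to the left-hand side, differentiate term by term:
  d/dx[x^4] = 4x^3
  d/dx[6xy] = 6x·y' + 6y
  d/dx[y^5] = 5y^4·y'
  d/dx[-9] = 0

Separating the contributions that come from x directly and those that come through y:
  without y':      4x^3 + 6y
  multiplying y':  6x + 5y^4

so (4x^3 + 6y) + (6x + 5y^4)·y' = 0, and therefore
  dy/dx = -(4x^3 + 6y)/(6x + 5y^4) = 2(-2x^3 - 3y)/(6x + 5y^4)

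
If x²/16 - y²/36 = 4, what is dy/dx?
Differentiate the relation implicitly: treat y = y(x) and apply the chain rule, so every y-derivative picks up a y' = dy/dx factor.

With everything moved to the left-hand side, differentiate term by term:
  d/dx[x^2/16] = x/8
  d/dx[-y^2/36] = -y·y'/18
  d/dx[-4] = 0

Separating the contributions that come from x directly and those that come through y:
  without y':      x/8
  multiplying y':  -y/18

so (x/8) + (-y/18)·y' = 0, and therefore
  dy/dx = -(x/8)/(-y/18) = 9x/(4y)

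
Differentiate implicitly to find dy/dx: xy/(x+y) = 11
Apply d/dx to both sides, remembering that y depends on x. Each occurrence of y therefore brings in a y' = dy/dx via the chain rule.

With F(x, y) equal to the left-hand side minus the right, differentiate F term by term:
  d/dx[xy/(x + y)] = xy(-y' - 1)/(x + y)^2 + x·y'/(x + y) + y/(x + y)
  d/dx[-11] = 0
Adding these up, d/dx[F] = 0 becomes
  (-xy/(x + y)^2 + y/(x + y)) + (-xy/(x + y)^2 + x/(x + y))·y' = 0,
so isolating y',
  dy/dx = -(-xy/(x + y)^2 + y/(x + y))/(-xy/(x + y)^2 + x/(x + y))
        = -(y^2/(x + y)^2)/(x^2/(x + y)^2) = -y^2/x^2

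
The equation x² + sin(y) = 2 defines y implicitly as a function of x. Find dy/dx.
Take d/dx of both sides. Since y is implicitly a function of x, the chain rule attaches a y' = dy/dx factor whenever we differentiate through y.

Set F(x, y) = (left side) − (right side), so the curve is F = 0. Differentiating each term of F:
  d/dx[x^2] = 2x
  d/dx[sin(y)] = y'·cos(y)
  d/dx[-2] = 0

Collecting, the y'-free part is the partial derivative in x and the y' coefficient is the partial derivative in y:
  ∂F/∂x = 2x
  ∂F/∂y = cos(y)

so d/dx[F(x, y(x))] = ∂F/∂x + (∂F/∂y)·y' = 0. Rearranging,
  dy/dx = -(∂F/∂x)/(∂F/∂y) = -(2x)/(cos(y)) = -2x/cos(y)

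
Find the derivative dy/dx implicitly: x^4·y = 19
Differentiate the relation implicitly: treat y = y(x) and apply the chain rule, so every y-derivative picks up a y' = dy/dx factor.

With everything moved to the left-hand side, differentiate term by term:
  d/dx[x^4y] = x^4·y' + 4x^3y
  d/dx[-19] = 0

Separating the contributions that come from x directly and those that come through y:
  without y':      4x^3y
  multiplying y':  x^4

so (4x^3y) + (x^4)·y' = 0, and therefore
  dy/dx = -(4x^3y)/(x^4) = -4y/x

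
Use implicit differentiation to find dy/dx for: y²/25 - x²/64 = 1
Apply d/dx to both sides, remembering that y depends on x. Each occurrence of y therefore brings in a y' = dy/dx via the chain rule.

With F(x, y) equal to the left-hand side minus the right, differentiate F term by term:
  d/dx[-x^2/64] = -x/32
  d/dx[y^2/25] = 2y·y'/25
  d/dx[-1] = 0
Adding these up, d/dx[F] = 0 becomes
  (-x/32) + (2y/25)·y' = 0,
so isolating y',
  dy/dx = -(-x/32)/(2y/25) = 25x/(64y)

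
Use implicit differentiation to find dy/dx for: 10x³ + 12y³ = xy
Differentiate both sides with respect to x, treating y as y(x). By the chain rule, any term containing y contributes a factor of y' = dy/dx when we differentiate it.

Move every term to one side and write the relation as F(x, y) = 0. Term by term,
  d/dx[10x^3] = 30x^2
  d/dx[-xy] = -x·y' - y
  d/dx[12y^3] = 36y^2·y'

The pieces without y' make up ∂F/∂x and the coefficient of y' is ∂F/∂y:
  ∂F/∂x = 30x^2 - y,
  ∂F/∂y = -x + 36y^2.

Since d/dx[F] = ∂F/∂x + (∂F/∂y)·y' = 0, solve for y':
  (∂F/∂y)·y' = -∂F/∂x
  dy/dx = -(∂F/∂x)/(∂F/∂y) = -(30x^2 - y)/(-x + 36y^2) = (30x^2 - y)/(x - 36y^2)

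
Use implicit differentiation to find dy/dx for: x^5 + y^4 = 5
Apply d/dx to both sides, remembering that y depends on x. Each occurrence of y therefore brings in a y' = dy/dx via the chain rule.

With F(x, y) equal to the left-hand side minus the right, differentiate F term by term:
  d/dx[x^5] = 5x^4
  d/dx[y^4] = 4y^3·y'
  d/dx[-5] = 0
Adding these up, d/dx[F] = 0 becomes
  (5x^4) + (4y^3)·y' = 0,
so isolating y',
  dy/dx = -(5x^4)/(4y^3) = -5x^4/(4y^3)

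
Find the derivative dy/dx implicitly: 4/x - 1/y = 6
Apply d/dx to both sides, remembering that y depends on x. Each occurrence of y therefore brings in a y' = dy/dx via the chain rule.

With F(x, y) equal to the left-hand side minus the right, differentiate F term by term:
  d/dx[-1/y] = y'/y^2
  d/dx[4/x] = -4/x^2
  d/dx[-6] = 0
Adding these up, d/dx[F] = 0 becomes
  (-4/x^2) + (y^(-2))·y' = 0,
so isolating y',
  dy/dx = -(-4/x^2)/(y^(-2)) = 4y^2/x^2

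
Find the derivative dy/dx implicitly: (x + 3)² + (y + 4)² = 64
Differentiate both sides with respect to x, treating y as y(x). By the chain rule, any term containing y contributes a factor of y' = dy/dx when we differentiate it.

Move every term to one side and write the relation as F(x, y) = 0. Term by term,
  d/dx[(x + 3)^2] = 2x + 6
  d/dx[(y + 4)^2] = 2·y'(y + 4)
  d/dx[-64] = 0

The pieces without y' make up ∂F/∂x and the coefficient of y' is ∂F/∂y:
  ∂F/∂x = 2x + 6,
  ∂F/∂y = 2y + 8.

Since d/dx[F] = ∂F/∂x + (∂F/∂y)·y' = 0, solve for y':
  (∂F/∂y)·y' = -∂F/∂x
  dy/dx = -(∂F/∂x)/(∂F/∂y) = -(2x + 6)/(2y + 8) = (-x - 3)/(y + 4)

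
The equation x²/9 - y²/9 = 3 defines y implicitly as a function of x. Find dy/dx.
Differentiate both sides with respect to x, treating y as y(x). By the chain rule, any term containing y contributes a factor of y' = dy/dx when we differentiate it.

Move every term to one side and write the relation as F(x, y) = 0. Term by term,
  d/dx[x^2/9] = 2x/9
  d/dx[-y^2/9] = -2y·y'/9
  d/dx[-3] = 0

The pieces without y' make up ∂F/∂x and the coefficient of y' is ∂F/∂y:
  ∂F/∂x = 2x/9,
  ∂F/∂y = -2y/9.

Since d/dx[F] = ∂F/∂x + (∂F/∂y)·y' = 0, solve for y':
  (∂F/∂y)·y' = -∂F/∂x
  dy/dx = -(∂F/∂x)/(∂F/∂y) = -(2x/9)/(-2y/9) = x/y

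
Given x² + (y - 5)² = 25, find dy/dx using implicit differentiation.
Take d/dx of both sides. Since y is implicitly a function of x, the chain rule attaches a y' = dy/dx factor whenever we differentiate through y.

Set F(x, y) = (left side) − (right side), so the curve is F = 0. Differentiating each term of F:
  d/dx[x^2] = 2x
  d/dx[(y - 5)^2] = 2·y'(y - 5)
  d/dx[-25] = 0

Collecting, the y'-free part is the partial derivative in x and the y' coefficient is the partial derivative in y:
  ∂F/∂x = 2x
  ∂F/∂y = 2y - 10

so d/dx[F(x, y(x))] = ∂F/∂x + (∂F/∂y)·y' = 0. Rearranging,
  dy/dx = -(∂F/∂x)/(∂F/∂y) = -(2x)/(2y - 10) = -x/(y - 5)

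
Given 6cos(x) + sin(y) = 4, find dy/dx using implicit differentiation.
Differentiate both sides with respect to x, treating y as y(x). By the chain rule, any term containing y contributes a factor of y' = dy/dx when we differentiate it.

Move every term to one side and write the relation as F(x, y) = 0. Term by term,
  d/dx[sin(y)] = y'·cos(y)
  d/dx[6cos(x)] = -6sin(x)
  d/dx[-4] = 0

The pieces without y' make up ∂F/∂x and the coefficient of y' is ∂F/∂y:
  ∂F/∂x = -6sin(x),
  ∂F/∂y = cos(y).

Since d/dx[F] = ∂F/∂x + (∂F/∂y)·y' = 0, solve for y':
  (∂F/∂y)·y' = -∂F/∂x
  dy/dx = -(∂F/∂x)/(∂F/∂y) = -(-6sin(x))/(cos(y)) = 6sin(x)/cos(y)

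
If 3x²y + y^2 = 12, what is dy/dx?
Differentiate the relation implicitly: treat y = y(x) and apply the chain rule, so every y-derivative picks up a y' = dy/dx factor.

With everything moved to the left-hand side, differentiate term by term:
  d/dx[3x^2y] = 3x^2·y' + 6xy
  d/dx[y^2] = 2y·y'
  d/dx[-12] = 0

Separating the contributions that come from x directly and those that come through y:
  without y':      6xy
  multiplying y':  3x^2 + 2y

so (6xy) + (3x^2 + 2y)·y' = 0, and therefore
  dy/dx = -(6xy)/(3x^2 + 2y) = -6xy/(3x^2 + 2y)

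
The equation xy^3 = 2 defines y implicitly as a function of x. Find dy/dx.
Differentiate the relation implicitly: treat y = y(x) and apply the chain rule, so every y-derivative picks up a y' = dy/dx factor.

With everything moved to the left-hand side, differentiate term by term:
  d/dx[xy^3] = 3xy^2·y' + y^3
  d/dx[-2] = 0

Separating the contributions that come from x directly and those that come through y:
  without y':      y^3
  multiplying y':  3xy^2

so (y^3) + (3xy^2)·y' = 0, and therefore
  dy/dx = -(y^3)/(3xy^2) = -y/(3x)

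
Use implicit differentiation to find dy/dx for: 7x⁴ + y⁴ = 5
Take d/dx of both sides. Since y is implicitly a function of x, the chain rule attaches a y' = dy/dx factor whenever we differentiate through y.

Set F(x, y) = (left side) − (right side), so the curve is F = 0. Differentiating each term of F:
  d/dx[7x^4] = 28x^3
  d/dx[y^4] = 4y^3·y'
  d/dx[-5] = 0

Collecting, the y'-free part is the partial derivative in x and the y' coefficient is the partial derivative in y:
  ∂F/∂x = 28x^3
  ∂F/∂y = 4y^3

so d/dx[F(x, y(x))] = ∂F/∂x + (∂F/∂y)·y' = 0. Rearranging,
  dy/dx = -(∂F/∂x)/(∂F/∂y) = -(28x^3)/(4y^3) = -7x^3/y^3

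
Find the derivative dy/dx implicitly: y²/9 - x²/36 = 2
Apply d/dx to both sides, remembering that y depends on x. Each occurrence of y therefore brings in a y' = dy/dx via the chain rule.

With F(x, y) equal to the left-hand side minus the right, differentiate F term by term:
  d/dx[-x^2/36] = -x/18
  d/dx[y^2/9] = 2y·y'/9
  d/dx[-2] = 0
Adding these up, d/dx[F] = 0 becomes
  (-x/18) + (2y/9)·y' = 0,
so isolating y',
  dy/dx = -(-x/18)/(2y/9) = x/(4y)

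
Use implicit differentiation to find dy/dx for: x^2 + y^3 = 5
Take d/dx of both sides. Since y is implicitly a function of x, the chain rule attaches a y' = dy/dx factor whenever we differentiate through y.

Set F(x, y) = (left side) − (right side), so the curve is F = 0. Differentiating each term of F:
  d/dx[x^2] = 2x
  d/dx[y^3] = 3y^2·y'
  d/dx[-5] = 0

Collecting, the y'-free part is the partial derivative in x and the y' coefficient is the partial derivative in y:
  ∂F/∂x = 2x
  ∂F/∂y = 3y^2

so d/dx[F(x, y(x))] = ∂F/∂x + (∂F/∂y)·y' = 0. Rearranging,
  dy/dx = -(∂F/∂x)/(∂F/∂y) = -(2x)/(3y^2) = -2x/(3y^2)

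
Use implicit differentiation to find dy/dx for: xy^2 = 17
Differentiate both sides with respect to x, treating y as y(x). By the chain rule, any term containing y contributes a factor of y' = dy/dx when we differentiate it.

Move every term to one side and write the relation as F(x, y) = 0. Term by term,
  d/dx[xy^2] = 2xy·y' + y^2
  d/dx[-17] = 0

The pieces without y' make up ∂F/∂x and the coefficient of y' is ∂F/∂y:
  ∂F/∂x = y^2,
  ∂F/∂y = 2xy.

Since d/dx[F] = ∂F/∂x + (∂F/∂y)·y' = 0, solve for y':
  (∂F/∂y)·y' = -∂F/∂x
  dy/dx = -(∂F/∂x)/(∂F/∂y) = -(y^2)/(2xy) = -y/(2x)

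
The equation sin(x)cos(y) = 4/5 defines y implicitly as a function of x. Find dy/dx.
Differentiate the relation implicitly: treat y = y(x) and apply the chain rule, so every y-derivative picks up a y' = dy/dx factor.

With everything moved to the left-hand side, differentiate term by term:
  d/dx[sin(x)·cos(y)] = -y'·sin(x)·sin(y) + cos(x)·cos(y)
  d/dx[-4/5] = 0

Separating the contributions that come from x directly and those that come through y:
  without y':      cos(x)·cos(y)
  multiplying y':  -sin(x)·sin(y)

so (cos(x)·cos(y)) + (-sin(x)·sin(y))·y' = 0, and therefore
  dy/dx = -(cos(x)·cos(y))/(-sin(x)·sin(y)) = 1/(tan(x)·tan(y))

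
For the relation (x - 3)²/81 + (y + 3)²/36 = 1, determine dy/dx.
Differentiate both sides with respect to x, treating y as y(x). By the chain rule, any term containing y contributes a factor of y' = dy/dx when we differentiate it.

Move every term to one side and write the relation as F(x, y) = 0. Term by term,
  d/dx[(x - 3)^2/81] = 2x/81 - 2/27
  d/dx[(y + 3)^2/36] = y'(y + 3)/18
  d/dx[-1] = 0

The pieces without y' make up ∂F/∂x and the coefficient of y' is ∂F/∂y:
  ∂F/∂x = 2x/81 - 2/27,
  ∂F/∂y = y/18 + 1/6.

Since d/dx[F] = ∂F/∂x + (∂F/∂y)·y' = 0, solve for y':
  (∂F/∂y)·y' = -∂F/∂x
  dy/dx = -(∂F/∂x)/(∂F/∂y) = -(2x/81 - 2/27)/(y/18 + 1/6)
        = -(2(x - 3)/81)/((y + 3)/18) = 4(3 - x)/(9(y + 3))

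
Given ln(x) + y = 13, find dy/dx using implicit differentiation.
Take d/dx of both sides. Since y is implicitly a function of x, the chain rule attaches a y' = dy/dx factor whenever we differentiate through y.

Set F(x, y) = (left side) − (right side), so the curve is F = 0. Differentiating each term of F:
  d/dx[y] = y'
  d/dx[ln(x)] = 1/x
  d/dx[-13] = 0

Collecting, the y'-free part is the partial derivative in x and the y' coefficient is the partial derivative in y:
  ∂F/∂x = 1/x
  ∂F/∂y = 1

so d/dx[F(x, y(x))] = ∂F/∂x + (∂F/∂y)·y' = 0. Rearranging,
  dy/dx = -(∂F/∂x)/(∂F/∂y) = -(1/x)/(1) = -1/x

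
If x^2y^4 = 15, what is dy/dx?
Differentiate the relation implicitly: treat y = y(x) and apply the chain rule, so every y-derivative picks up a y' = dy/dx factor.

With everything moved to the left-hand side, differentiate term by term:
  d/dx[x^2y^4] = 4x^2y^3·y' + 2xy^4
  d/dx[-15] = 0

Separating the contributions that come from x directly and those that come through y:
  without y':      2xy^4
  multiplying y':  4x^2y^3

so (2xy^4) + (4x^2y^3)·y' = 0, and therefore
  dy/dx = -(2xy^4)/(4x^2y^3) = -y/(2x)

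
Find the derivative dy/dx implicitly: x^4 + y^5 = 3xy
Take d/dx of both sides. Since y is implicitly a function of x, the chain rule attaches a y' = dy/dx factor whenever we differentiate through y.

Set F(x, y) = (left side) − (right side), so the curve is F = 0. Differentiating each term of F:
  d/dx[x^4] = 4x^3
  d/dx[-3xy] = -3x·y' - 3y
  d/dx[y^5] = 5y^4·y'

Collecting, the y'-free part is the partial derivative in x and the y' coefficient is the partial derivative in y:
  ∂F/∂x = 4x^3 - 3y
  ∂F/∂y = -3x + 5y^4

so d/dx[F(x, y(x))] = ∂F/∂x + (∂F/∂y)·y' = 0. Rearranging,
  dy/dx = -(∂F/∂x)/(∂F/∂y) = -(4x^3 - 3y)/(-3x + 5y^4) = (4x^3 - 3y)/(3x - 5y^4)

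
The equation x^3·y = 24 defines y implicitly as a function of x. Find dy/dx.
Differentiate the relation implicitly: treat y = y(x) and apply the chain rule, so every y-derivative picks up a y' = dy/dx factor.

With everything moved to the left-hand side, differentiate term by term:
  d/dx[x^3y] = x^3·y' + 3x^2y
  d/dx[-24] = 0

Separating the contributions that come from x directly and those that come through y:
  without y':      3x^2y
  multiplying y':  x^3

so (3x^2y) + (x^3)·y' = 0, and therefore
  dy/dx = -(3x^2y)/(x^3) = -3y/x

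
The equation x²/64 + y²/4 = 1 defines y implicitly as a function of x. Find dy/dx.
Take d/dx of both sides. Since y is implicitly a function of x, the chain rule attaches a y' = dy/dx factor whenever we differentiate through y.

Set F(x, y) = (left side) − (right side), so the curve is F = 0. Differentiating each term of F:
  d/dx[x^2/64] = x/32
  d/dx[y^2/4] = y·y'/2
  d/dx[-1] = 0

Collecting, the y'-free part is the partial derivative in x and the y' coefficient is the partial derivative in y:
  ∂F/∂x = x/32
  ∂F/∂y = y/2

so d/dx[F(x, y(x))] = ∂F/∂x + (∂F/∂y)·y' = 0. Rearranging,
  dy/dx = -(∂F/∂x)/(∂F/∂y) = -(x/32)/(y/2) = -x/(16y)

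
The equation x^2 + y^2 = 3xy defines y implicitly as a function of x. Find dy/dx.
Differentiate both sides with respect to x, treating y as y(x). By the chain rule, any term containing y contributes a factor of y' = dy/dx when we differentiate it.

Move every term to one side and write the relation as F(x, y) = 0. Term by term,
  d/dx[x^2] = 2x
  d/dx[-3xy] = -3x·y' - 3y
  d/dx[y^2] = 2y·y'

The pieces without y' make up ∂F/∂x and the coefficient of y' is ∂F/∂y:
  ∂F/∂x = 2x - 3y,
  ∂F/∂y = -3x + 2y.

Since d/dx[F] = ∂F/∂x + (∂F/∂y)·y' = 0, solve for y':
  (∂F/∂y)·y' = -∂F/∂x
  dy/dx = -(∂F/∂x)/(∂F/∂y) = -(2x - 3y)/(-3x + 2y) = (2x - 3y)/(3x - 2y)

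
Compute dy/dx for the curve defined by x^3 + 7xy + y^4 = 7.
Differentiate both sides with respect to x, treating y as y(x). By the chain rule, any term containing y contributes a factor of y' = dy/dx when we differentiate it.

Move every term to one side and write the relation as F(x, y) = 0. Term by term,
  d/dx[x^3] = 3x^2
  d/dx[7xy] = 7x·y' + 7y
  d/dx[y^4] = 4y^3·y'
  d/dx[-7] = 0

The pieces without y' make up ∂F/∂x and the coefficient of y' is ∂F/∂y:
  ∂F/∂x = 3x^2 + 7y,
  ∂F/∂y = 7x + 4y^3.

Since d/dx[F] = ∂F/∂x + (∂F/∂y)·y' = 0, solve for y':
  (∂F/∂y)·y' = -∂F/∂x
  dy/dx = -(∂F/∂x)/(∂F/∂y) = -(3x^2 + 7y)/(7x + 4y^3) = (-3x^2 - 7y)/(7x + 4y^3)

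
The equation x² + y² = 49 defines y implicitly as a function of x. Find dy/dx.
Apply d/dx to both sides, remembering that y depends on x. Each occurrence of y therefore brings in a y' = dy/dx via the chain rule.

With F(x, y) equal to the left-hand side minus the right, differentiate F term by term:
  d/dx[x^2] = 2x
  d/dx[y^2] = 2y·y'
  d/dx[-49] = 0
Adding these up, d/dx[F] = 0 becomes
  (2x) + (2y)·y' = 0,
so isolating y',
  dy/dx = -(2x)/(2y) = -x/y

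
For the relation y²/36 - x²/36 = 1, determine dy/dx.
Apply d/dx to both sides, remembering that y depends on x. Each occurrence of y therefore brings in a y' = dy/dx via the chain rule.

With F(x, y) equal to the left-hand side minus the right, differentiate F term by term:
  d/dx[-x^2/36] = -x/18
  d/dx[y^2/36] = y·y'/18
  d/dx[-1] = 0
Adding these up, d/dx[F] = 0 becomes
  (-x/18) + (y/18)·y' = 0,
so isolating y',
  dy/dx = -(-x/18)/(y/18) = x/y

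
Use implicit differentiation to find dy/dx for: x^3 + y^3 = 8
Take d/dx of both sides. Since y is implicitly a function of x, the chain rule attaches a y' = dy/dx factor whenever we differentiate through y.

Set F(x, y) = (left side) − (right side), so the curve is F = 0. Differentiating each term of F:
  d/dx[x^3] = 3x^2
  d/dx[y^3] = 3y^2·y'
  d/dx[-8] = 0

Collecting, the y'-free part is the partial derivative in x and the y' coefficient is the partial derivative in y:
  ∂F/∂x = 3x^2
  ∂F/∂y = 3y^2

so d/dx[F(x, y(x))] = ∂F/∂x + (∂F/∂y)·y' = 0. Rearranging,
  dy/dx = -(∂F/∂x)/(∂F/∂y) = -(3x^2)/(3y^2) = -x^2/y^2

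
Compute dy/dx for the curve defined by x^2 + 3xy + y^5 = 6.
Apply d/dx to both sides, remembering that y depends on x. Each occurrence of y therefore brings in a y' = dy/dx via the chain rule.

With F(x, y) equal to the left-hand side minus the right, differentiate F term by term:
  d/dx[x^2] = 2x
  d/dx[3xy] = 3x·y' + 3y
  d/dx[y^5] = 5y^4·y'
  d/dx[-6] = 0
Adding these up, d/dx[F] = 0 becomes
  (2x + 3y) + (3x + 5y^4)·y' = 0,
so isolating y',
  dy/dx = -(2x + 3y)/(3x + 5y^4) = (-2x - 3y)/(3x + 5y^4)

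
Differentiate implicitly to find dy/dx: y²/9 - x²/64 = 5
Differentiate the relation implicitly: treat y = y(x) and apply the chain rule, so every y-derivative picks up a y' = dy/dx factor.

With everything moved to the left-hand side, differentiate term by term:
  d/dx[-x^2/64] = -x/32
  d/dx[y^2/9] = 2y·y'/9
  d/dx[-5] = 0

Separating the contributions that come from x directly and those that come through y:
  without y':      -x/32
  multiplying y':  2y/9

so (-x/32) + (2y/9)·y' = 0, and therefore
  dy/dx = -(-x/32)/(2y/9) = 9x/(64y)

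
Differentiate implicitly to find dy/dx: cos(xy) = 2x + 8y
Differentiate the relation implicitly: treat y = y(x) and apply the chain rule, so every y-derivative picks up a y' = dy/dx factor.

With everything moved to the left-hand side, differentiate term by term:
  d/dx[-2x] = -2
  d/dx[-8y] = -8·y'
  d/dx[cos(xy)] = -(x·y' + y)·sin(xy)

Separating the contributions that come from x directly and those that come through y:
  without y':      -y·sin(xy) - 2
  multiplying y':  -x·sin(xy) - 8

so (-y·sin(xy) - 2) + (-x·sin(xy) - 8)·y' = 0, and therefore
  dy/dx = -(-y·sin(xy) - 2)/(-x·sin(xy) - 8) = -(y·sin(xy) + 2)/(x·sin(xy) + 8)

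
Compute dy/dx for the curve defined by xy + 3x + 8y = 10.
Apply d/dx to both sides, remembering that y depends on x. Each occurrence of y therefore brings in a y' = dy/dx via the chain rule.

With F(x, y) equal to the left-hand side minus the right, differentiate F term by term:
  d/dx[xy] = x·y' + y
  d/dx[3x] = 3
  d/dx[8y] = 8·y'
  d/dx[-10] = 0
Adding these up, d/dx[F] = 0 becomes
  (y + 3) + (x + 8)·y' = 0,
so isolating y',
  dy/dx = -(y + 3)/(x + 8) = (-y - 3)/(x + 8)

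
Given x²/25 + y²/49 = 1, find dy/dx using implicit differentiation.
Differentiate both sides with respect to x, treating y as y(x). By the chain rule, any term containing y contributes a factor of y' = dy/dx when we differentiate it.

Move every term to one side and write the relation as F(x, y) = 0. Term by term,
  d/dx[x^2/25] = 2x/25
  d/dx[y^2/49] = 2y·y'/49
  d/dx[-1] = 0

The pieces without y' make up ∂F/∂x and the coefficient of y' is ∂F/∂y:
  ∂F/∂x = 2x/25,
  ∂F/∂y = 2y/49.

Since d/dx[F] = ∂F/∂x + (∂F/∂y)·y' = 0, solve for y':
  (∂F/∂y)·y' = -∂F/∂x
  dy/dx = -(∂F/∂x)/(∂F/∂y) = -(2x/25)/(2y/49) = -49x/(25y)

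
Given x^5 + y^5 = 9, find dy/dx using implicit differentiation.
Take d/dx of both sides. Since y is implicitly a function of x, the chain rule attaches a y' = dy/dx factor whenever we differentiate through y.

Set F(x, y) = (left side) − (right side), so the curve is F = 0. Differentiating each term of F:
  d/dx[x^5] = 5x^4
  d/dx[y^5] = 5y^4·y'
  d/dx[-9] = 0

Collecting, the y'-free part is the partial derivative in x and the y' coefficient is the partial derivative in y:
  ∂F/∂x = 5x^4
  ∂F/∂y = 5y^4

so d/dx[F(x, y(x))] = ∂F/∂x + (∂F/∂y)·y' = 0. Rearranging,
  dy/dx = -(∂F/∂x)/(∂F/∂y) = -(5x^4)/(5y^4) = -x^4/y^4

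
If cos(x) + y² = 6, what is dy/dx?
Differentiate the relation implicitly: treat y = y(x) and apply the chain rule, so every y-derivative picks up a y' = dy/dx factor.

With everything moved to the left-hand side, differentiate term by term:
  d/dx[y^2] = 2y·y'
  d/dx[cos(x)] = -sin(x)
  d/dx[-6] = 0

Separating the contributions that come from x directly and those that come through y:
  without y':      -sin(x)
  multiplying y':  2y

so (-sin(x)) + (2y)·y' = 0, and therefore
  dy/dx = -(-sin(x))/(2y) = sin(x)/(2y)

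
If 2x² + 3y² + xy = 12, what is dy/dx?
Differentiate both sides with respect to x, treating y as y(x). By the chain rule, any term containing y contributes a factor of y' = dy/dx when we differentiate it.

Move every term to one side and write the relation as F(x, y) = 0. Term by term,
  d/dx[2x^2] = 4x
  d/dx[xy] = x·y' + y
  d/dx[3y^2] = 6y·y'
  d/dx[-12] = 0

The pieces without y' make up ∂F/∂x and the coefficient of y' is ∂F/∂y:
  ∂F/∂x = 4x + y,
  ∂F/∂y = x + 6y.

Since d/dx[F] = ∂F/∂x + (∂F/∂y)·y' = 0, solve for y':
  (∂F/∂y)·y' = -∂F/∂x
  dy/dx = -(∂F/∂x)/(∂F/∂y) = -(4x + y)/(x + 6y) = (-4x - y)/(x + 6y)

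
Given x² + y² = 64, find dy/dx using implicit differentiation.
Differentiate the relation implicitly: treat y = y(x) and apply the chain rule, so every y-derivative picks up a y' = dy/dx factor.

With everything moved to the left-hand side, differentiate term by term:
  d/dx[x^2] = 2x
  d/dx[y^2] = 2y·y'
  d/dx[-64] = 0

Separating the contributions that come from x directly and those that come through y:
  without y':      2x
  multiplying y':  2y

so (2x) + (2y)·y' = 0, and therefore
  dy/dx = -(2x)/(2y) = -x/y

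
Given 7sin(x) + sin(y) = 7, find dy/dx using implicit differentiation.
Take d/dx of both sides. Since y is implicitly a function of x, the chain rule attaches a y' = dy/dx factor whenever we differentiate through y.

Set F(x, y) = (left side) − (right side), so the curve is F = 0. Differentiating each term of F:
  d/dx[7sin(x)] = 7cos(x)
  d/dx[sin(y)] = y'·cos(y)
  d/dx[-7] = 0

Collecting, the y'-free part is the partial derivative in x and the y' coefficient is the partial derivative in y:
  ∂F/∂x = 7cos(x)
  ∂F/∂y = cos(y)

so d/dx[F(x, y(x))] = ∂F/∂x + (∂F/∂y)·y' = 0. Rearranging,
  dy/dx = -(∂F/∂x)/(∂F/∂y) = -(7cos(x))/(cos(y)) = -7cos(x)/cos(y)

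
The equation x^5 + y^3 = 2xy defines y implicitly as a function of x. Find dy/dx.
Apply d/dx to both sides, remembering that y depends on x. Each occurrence of y therefore brings in a y' = dy/dx via the chain rule.

With F(x, y) equal to the left-hand side minus the right, differentiate F term by term:
  d/dx[x^5] = 5x^4
  d/dx[-2xy] = -2x·y' - 2y
  d/dx[y^3] = 3y^2·y'
Adding these up, d/dx[F] = 0 becomes
  (5x^4 - 2y) + (-2x + 3y^2)·y' = 0,
so isolating y',
  dy/dx = -(5x^4 - 2y)/(-2x + 3y^2) = (5x^4 - 2y)/(2x - 3y^2)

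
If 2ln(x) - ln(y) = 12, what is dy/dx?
Differentiate the relation implicitly: treat y = y(x) and apply the chain rule, so every y-derivative picks up a y' = dy/dx factor.

With everything moved to the left-hand side, differentiate term by term:
  d/dx[2ln(x)] = 2/x
  d/dx[-ln(y)] = -y'/y
  d/dx[-12] = 0

Separating the contributions that come from x directly and those that come through y:
  without y':      2/x
  multiplying y':  -1/y

so (2/x) + (-1/y)·y' = 0, and therefore
  dy/dx = -(2/x)/(-1/y) = 2y/x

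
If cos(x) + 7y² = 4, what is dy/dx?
Apply d/dx to both sides, remembering that y depends on x. Each occurrence of y therefore brings in a y' = dy/dx via the chain rule.

With F(x, y) equal to the left-hand side minus the right, differentiate F term by term:
  d/dx[7y^2] = 14y·y'
  d/dx[cos(x)] = -sin(x)
  d/dx[-4] = 0
Adding these up, d/dx[F] = 0 becomes
  (-sin(x)) + (14y)·y' = 0,
so isolating y',
  dy/dx = -(-sin(x))/(14y) = sin(x)/(14y)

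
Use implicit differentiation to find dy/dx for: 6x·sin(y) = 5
Differentiate both sides with respect to x, treating y as y(x). By the chain rule, any term containing y contributes a factor of y' = dy/dx when we differentiate it.

Move every term to one side and write the relation as F(x, y) = 0. Term by term,
  d/dx[6x·sin(y)] = 6x·y'·cos(y) + 6sin(y)
  d/dx[-5] = 0

The pieces without y' make up ∂F/∂x and the coefficient of y' is ∂F/∂y:
  ∂F/∂x = 6sin(y),
  ∂F/∂y = 6x·cos(y).

Since d/dx[F] = ∂F/∂x + (∂F/∂y)·y' = 0, solve for y':
  (∂F/∂y)·y' = -∂F/∂x
  dy/dx = -(∂F/∂x)/(∂F/∂y) = -(6sin(y))/(6x·cos(y)) = -tan(y)/x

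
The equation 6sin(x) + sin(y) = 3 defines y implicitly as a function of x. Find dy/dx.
Differentiate the relation implicitly: treat y = y(x) and apply the chain rule, so every y-derivative picks up a y' = dy/dx factor.

With everything moved to the left-hand side, differentiate term by term:
  d/dx[6sin(x)] = 6cos(x)
  d/dx[sin(y)] = y'·cos(y)
  d/dx[-3] = 0

Separating the contributions that come from x directly and those that come through y:
  without y':      6cos(x)
  multiplying y':  cos(y)

so (6cos(x)) + (cos(y))·y' = 0, and therefore
  dy/dx = -(6cos(x))/(cos(y)) = -6cos(x)/cos(y)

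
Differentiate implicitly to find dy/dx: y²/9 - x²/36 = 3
Take d/dx of both sides. Since y is implicitly a function of x, the chain rule attaches a y' = dy/dx factor whenever we differentiate through y.

Set F(x, y) = (left side) − (right side), so the curve is F = 0. Differentiating each term of F:
  d/dx[-x^2/36] = -x/18
  d/dx[y^2/9] = 2y·y'/9
  d/dx[-3] = 0

Collecting, the y'-free part is the partial derivative in x and the y' coefficient is the partial derivative in y:
  ∂F/∂x = -x/18
  ∂F/∂y = 2y/9

so d/dx[F(x, y(x))] = ∂F/∂x + (∂F/∂y)·y' = 0. Rearranging,
  dy/dx = -(∂F/∂x)/(∂F/∂y) = -(-x/18)/(2y/9) = x/(4y)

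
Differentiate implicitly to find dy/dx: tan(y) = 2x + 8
Differentiate both sides with respect to x, treating y as y(x). By the chain rule, any term containing y contributes a factor of y' = dy/dx when we differentiate it.

Move every term to one side and write the relation as F(x, y) = 0. Term by term,
  d/dx[-2x] = -2
  d/dx[tan(y)] = y'(tan(y)^2 + 1)
  d/dx[-8] = 0

The pieces without y' make up ∂F/∂x and the coefficient of y' is ∂F/∂y:
  ∂F/∂x = -2,
  ∂F/∂y = tan(y)^2 + 1.

Since d/dx[F] = ∂F/∂x + (∂F/∂y)·y' = 0, solve for y':
  (∂F/∂y)·y' = -∂F/∂x
  dy/dx = -(∂F/∂x)/(∂F/∂y) = -(-2)/(tan(y)^2 + 1) = 2cos(y)^2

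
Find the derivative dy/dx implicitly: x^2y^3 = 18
Differentiate both sides with respect to x, treating y as y(x). By the chain rule, any term containing y contributes a factor of y' = dy/dx when we differentiate it.

Move every term to one side and write the relation as F(x, y) = 0. Term by term,
  d/dx[x^2y^3] = 3x^2y^2·y' + 2xy^3
  d/dx[-18] = 0

The pieces without y' make up ∂F/∂x and the coefficient of y' is ∂F/∂y:
  ∂F/∂x = 2xy^3,
  ∂F/∂y = 3x^2y^2.

Since d/dx[F] = ∂F/∂x + (∂F/∂y)·y' = 0, solve for y':
  (∂F/∂y)·y' = -∂F/∂x
  dy/dx = -(∂F/∂x)/(∂F/∂y) = -(2xy^3)/(3x^2y^2) = -2y/(3x)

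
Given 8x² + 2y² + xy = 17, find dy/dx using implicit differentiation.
Take d/dx of both sides. Since y is implicitly a function of x, the chain rule attaches a y' = dy/dx factor whenever we differentiate through y.

Set F(x, y) = (left side) − (right side), so the curve is F = 0. Differentiating each term of F:
  d/dx[8x^2] = 16x
  d/dx[xy] = x·y' + y
  d/dx[2y^2] = 4y·y'
  d/dx[-17] = 0

Collecting, the y'-free part is the partial derivative in x and the y' coefficient is the partial derivative in y:
  ∂F/∂x = 16x + y
  ∂F/∂y = x + 4y

so d/dx[F(x, y(x))] = ∂F/∂x + (∂F/∂y)·y' = 0. Rearranging,
  dy/dx = -(∂F/∂x)/(∂F/∂y) = -(16x + y)/(x + 4y) = (-16x - y)/(x + 4y)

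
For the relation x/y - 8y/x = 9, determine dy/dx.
Take d/dx of both sides. Since y is implicitly a function of x, the chain rule attaches a y' = dy/dx factor whenever we differentiate through y.

Set F(x, y) = (left side) − (right side), so the curve is F = 0. Differentiating each term of F:
  d/dx[x/y] = -x·y'/y^2 + 1/y
  d/dx[-8y/x] = -8·y'/x + 8y/x^2
  d/dx[-9] = 0

Collecting, the y'-free part is the partial derivative in x and the y' coefficient is the partial derivative in y:
  ∂F/∂x = 1/y + 8y/x^2
  ∂F/∂y = -x/y^2 - 8/x

so d/dx[F(x, y(x))] = ∂F/∂x + (∂F/∂y)·y' = 0. Rearranging,
  dy/dx = -(∂F/∂x)/(∂F/∂y) = -(1/y + 8y/x^2)/(-x/y^2 - 8/x)
        = -((x^2 + 8y^2)/(x^2y))/(-(x^2 + 8y^2)/(xy^2)) = y/x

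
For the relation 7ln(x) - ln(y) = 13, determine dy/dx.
Take d/dx of both sides. Since y is implicitly a function of x, the chain rule attaches a y' = dy/dx factor whenever we differentiate through y.

Set F(x, y) = (left side) − (right side), so the curve is F = 0. Differentiating each term of F:
  d/dx[7ln(x)] = 7/x
  d/dx[-ln(y)] = -y'/y
  d/dx[-13] = 0

Collecting, the y'-free part is the partial derivative in x and the y' coefficient is the partial derivative in y:
  ∂F/∂x = 7/x
  ∂F/∂y = -1/y

so d/dx[F(x, y(x))] = ∂F/∂x + (∂F/∂y)·y' = 0. Rearranging,
  dy/dx = -(∂F/∂x)/(∂F/∂y) = -(7/x)/(-1/y) = 7y/x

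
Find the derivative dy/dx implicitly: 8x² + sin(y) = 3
Apply d/dx to both sides, remembering that y depends on x. Each occurrence of y therefore brings in a y' = dy/dx via the chain rule.

With F(x, y) equal to the left-hand side minus the right, differentiate F term by term:
  d/dx[8x^2] = 16x
  d/dx[sin(y)] = y'·cos(y)
  d/dx[-3] = 0
Adding these up, d/dx[F] = 0 becomes
  (16x) + (cos(y))·y' = 0,
so isolating y',
  dy/dx = -(16x)/(cos(y)) = -16x/cos(y)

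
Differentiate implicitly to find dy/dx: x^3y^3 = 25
Apply d/dx to both sides, remembering that y depends on x. Each occurrence of y therefore brings in a y' = dy/dx via the chain rule.

With F(x, y) equal to the left-hand side minus the right, differentiate F term by term:
  d/dx[x^3y^3] = 3x^3y^2·y' + 3x^2y^3
  d/dx[-25] = 0
Adding these up, d/dx[F] = 0 becomes
  (3x^2y^3) + (3x^3y^2)·y' = 0,
so isolating y',
  dy/dx = -(3x^2y^3)/(3x^3y^2) = -y/x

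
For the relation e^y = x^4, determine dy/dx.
Take d/dx of both sides. Since y is implicitly a function of x, the chain rule attaches a y' = dy/dx factor whenever we differentiate through y.

Set F(x, y) = (left side) − (right side), so the curve is F = 0. Differentiating each term of F:
  d/dx[-x^4] = -4x^3
  d/dx[e^(y)] = y'·e^(y)

Collecting, the y'-free part is the partial derivative in x and the y' coefficient is the partial derivative in y:
  ∂F/∂x = -4x^3
  ∂F/∂y = e^(y)

so d/dx[F(x, y(x))] = ∂F/∂x + (∂F/∂y)·y' = 0. Rearranging,
  dy/dx = -(∂F/∂x)/(∂F/∂y) = -(-4x^3)/(e^(y)) = 4x^3e^(-y)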